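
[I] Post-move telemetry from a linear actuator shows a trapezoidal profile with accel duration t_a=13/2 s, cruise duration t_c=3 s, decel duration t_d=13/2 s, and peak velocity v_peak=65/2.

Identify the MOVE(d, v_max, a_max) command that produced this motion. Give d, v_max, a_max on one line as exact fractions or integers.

a_max = (65/2)/(13/2) = 5
d_a = ½·65/2·13/2 = 845/8; d_c = 65/2·3 = 195/2
d = 2·845/8 + 195/2 = 1235/4
t_c = 3 > 0 ⇒ limit active, v_max = 65/2

d=1235/4 v_max=65/2 a_max=5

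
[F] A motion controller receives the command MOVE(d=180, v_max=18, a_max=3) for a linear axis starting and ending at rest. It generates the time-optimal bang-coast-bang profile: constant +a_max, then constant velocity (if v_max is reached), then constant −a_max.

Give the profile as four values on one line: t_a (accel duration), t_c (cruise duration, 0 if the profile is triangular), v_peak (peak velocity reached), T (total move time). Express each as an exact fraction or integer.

vₘ²/aₘ = 18²/3 = 108
180 ≥ 108 ⇒ cruise phase
t_a = 18/3 = 6; v_peak = 18
d_cruise = 180 − 108 = 72; t_c = 72/18 = 4
T = 2·6 + 4 = 16

t_a=6 t_c=4 v_peak=18 T=16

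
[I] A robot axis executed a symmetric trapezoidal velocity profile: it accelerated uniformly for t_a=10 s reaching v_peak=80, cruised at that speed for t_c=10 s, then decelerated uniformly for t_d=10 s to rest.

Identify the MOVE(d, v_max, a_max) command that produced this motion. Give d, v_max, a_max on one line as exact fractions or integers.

d=1600 v_max=80 a_max=8

a_max = 80/10 = 8
d_a = ½·80·10 = 400; d_c = 80·10 = 800
d = 2·400 + 800 = 1600
t_c = 10 > 0 → v_max = v_peak = 80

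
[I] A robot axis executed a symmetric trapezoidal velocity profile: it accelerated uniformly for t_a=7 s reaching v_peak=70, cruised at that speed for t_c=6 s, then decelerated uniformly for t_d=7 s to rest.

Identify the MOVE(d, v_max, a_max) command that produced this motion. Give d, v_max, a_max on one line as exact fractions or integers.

d=910 v_max=70 a_max=10

a_max = 70/7 = 10
d_a = ½·70·7 = 245; d_c = 70·6 = 420
d = 2·245 + 420 = 910
t_c = 6 > 0 ⇒ limit active, v_max = 70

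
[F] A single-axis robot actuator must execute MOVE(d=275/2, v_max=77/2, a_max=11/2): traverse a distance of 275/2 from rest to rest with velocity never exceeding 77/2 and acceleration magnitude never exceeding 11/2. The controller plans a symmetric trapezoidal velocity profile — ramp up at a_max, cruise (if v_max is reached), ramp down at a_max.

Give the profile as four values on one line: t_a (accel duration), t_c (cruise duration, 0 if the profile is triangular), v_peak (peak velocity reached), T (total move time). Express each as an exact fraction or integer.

t_a=5 t_c=0 v_peak=55/2 T=10

vₘ²/aₘ = (77/2)²/(11/2) = 539/2
275/2 < 539/2 so t_c = 0
v_peak = √(275/2·11/2) = √(3025/4) = 55/2
t_a = (55/2)/(11/2) = 5; t_c = 0
T = 2·5 = 10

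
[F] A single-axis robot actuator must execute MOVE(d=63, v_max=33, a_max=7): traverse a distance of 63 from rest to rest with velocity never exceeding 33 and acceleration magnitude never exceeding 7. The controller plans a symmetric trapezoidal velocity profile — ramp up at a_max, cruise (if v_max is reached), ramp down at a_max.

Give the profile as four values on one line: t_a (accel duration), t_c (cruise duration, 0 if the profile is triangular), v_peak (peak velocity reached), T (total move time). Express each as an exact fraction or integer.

vₘ²/aₘ = 33²/7 = 1089/7
63 < 1089/7 so t_c = 0
v_peak = √(63·7) = √441 = 21
t_a = 21/7 = 3; t_c = 0
T = 2·3 = 6

t_a=3 t_c=0 v_peak=21 T=6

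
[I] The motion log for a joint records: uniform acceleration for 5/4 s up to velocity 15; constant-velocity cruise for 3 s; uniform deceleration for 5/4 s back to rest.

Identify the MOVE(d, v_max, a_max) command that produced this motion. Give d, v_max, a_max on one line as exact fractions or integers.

d=255/4 v_max=15 a_max=12

a_max = 15/(5/4) = 12
d_a = ½·15·5/4 = 75/8; d_c = 15·3 = 45
d = 2·75/8 + 45 = 255/4
t_c = 3 > 0 so v_max = 15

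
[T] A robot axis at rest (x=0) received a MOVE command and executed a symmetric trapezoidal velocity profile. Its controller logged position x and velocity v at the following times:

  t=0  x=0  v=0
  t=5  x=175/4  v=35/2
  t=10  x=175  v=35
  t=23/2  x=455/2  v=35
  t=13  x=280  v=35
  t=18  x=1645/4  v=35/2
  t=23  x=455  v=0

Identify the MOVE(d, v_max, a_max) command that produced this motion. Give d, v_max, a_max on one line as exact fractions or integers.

final state: t=23, x=455, v=0 → d = 455
a_max = (35/2−0)/(5−0) = 7/2
max v = 35 over t∈[10,13] → v_max = 35
check: 35·(10+3) = 455 ✓

d=455 v_max=35 a_max=7/2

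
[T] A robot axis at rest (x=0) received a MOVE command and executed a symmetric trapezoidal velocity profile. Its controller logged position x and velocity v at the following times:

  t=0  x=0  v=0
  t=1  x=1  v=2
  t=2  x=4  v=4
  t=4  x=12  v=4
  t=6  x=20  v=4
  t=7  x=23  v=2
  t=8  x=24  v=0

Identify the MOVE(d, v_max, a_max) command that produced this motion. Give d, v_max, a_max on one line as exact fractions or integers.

d=24 v_max=4 a_max=2

final state: t=8, x=24, v=0 → d = 24
a_max = (2−0)/(1−0) = 2
max v = 4 over t∈[2,6] → v_max = 4
check: 4·(2+4) = 24 ✓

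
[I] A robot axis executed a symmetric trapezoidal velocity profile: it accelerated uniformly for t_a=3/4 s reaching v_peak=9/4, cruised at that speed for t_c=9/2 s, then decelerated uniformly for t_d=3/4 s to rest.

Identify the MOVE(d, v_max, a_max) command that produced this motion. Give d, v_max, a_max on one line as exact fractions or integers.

d=189/16 v_max=9/4 a_max=3

a_max = (9/4)/(3/4) = 3
d_a = ½·9/4·3/4 = 27/32; d_c = 9/4·9/2 = 81/8
d = 2·27/32 + 81/8 = 189/16
t_c = 9/2 > 0 so v_max = 9/4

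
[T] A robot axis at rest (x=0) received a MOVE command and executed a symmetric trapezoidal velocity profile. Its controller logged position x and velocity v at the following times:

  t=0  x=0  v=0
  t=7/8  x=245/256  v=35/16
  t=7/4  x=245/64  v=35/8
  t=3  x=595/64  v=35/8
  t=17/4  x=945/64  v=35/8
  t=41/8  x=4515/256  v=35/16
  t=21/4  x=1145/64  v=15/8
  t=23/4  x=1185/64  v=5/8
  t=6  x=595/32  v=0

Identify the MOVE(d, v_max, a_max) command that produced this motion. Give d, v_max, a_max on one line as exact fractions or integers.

final state: t=6, x=595/32, v=0 → d = 595/32
a_max = (35/16−0)/(7/8−0) = 5/2
max v = 35/8 over t∈[7/4,17/4] → v_max = 35/8
check: 35/8·(7/4+5/2) = 595/32 ✓

d=595/32 v_max=35/8 a_max=5/2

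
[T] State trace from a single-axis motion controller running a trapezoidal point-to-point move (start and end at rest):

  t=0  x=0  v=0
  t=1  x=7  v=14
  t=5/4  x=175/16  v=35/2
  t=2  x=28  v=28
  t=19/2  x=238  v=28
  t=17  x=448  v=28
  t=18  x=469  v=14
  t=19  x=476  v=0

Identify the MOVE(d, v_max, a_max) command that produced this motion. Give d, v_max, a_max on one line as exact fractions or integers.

d=476 v_max=28 a_max=14

final state: t=19, x=476, v=0 → d = 476
a_max = (14−0)/(1−0) = 14
max v = 28 over t∈[2,17] → v_max = 28
check: 28·(2+15) = 476 ✓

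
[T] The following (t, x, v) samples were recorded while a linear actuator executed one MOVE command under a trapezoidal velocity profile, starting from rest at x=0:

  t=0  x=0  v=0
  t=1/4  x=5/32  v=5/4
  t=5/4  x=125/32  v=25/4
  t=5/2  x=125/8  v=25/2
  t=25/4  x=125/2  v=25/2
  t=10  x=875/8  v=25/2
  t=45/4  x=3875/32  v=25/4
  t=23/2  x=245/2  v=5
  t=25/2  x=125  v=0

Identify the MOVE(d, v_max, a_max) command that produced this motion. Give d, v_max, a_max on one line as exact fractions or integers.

d=125 v_max=25/2 a_max=5

final state: t=25/2, x=125, v=0 → d = 125
a_max = (5/4−0)/(1/4−0) = 5
max v = 25/2 over t∈[5/2,10] → v_max = 25/2
check: 25/2·(5/2+15/2) = 125 ✓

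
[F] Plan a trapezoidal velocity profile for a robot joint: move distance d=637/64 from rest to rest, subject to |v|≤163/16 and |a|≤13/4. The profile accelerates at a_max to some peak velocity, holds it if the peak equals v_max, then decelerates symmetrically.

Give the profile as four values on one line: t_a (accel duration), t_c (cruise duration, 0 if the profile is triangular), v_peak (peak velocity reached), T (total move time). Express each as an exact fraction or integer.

t_a=7/4 t_c=0 v_peak=91/16 T=7/2

v_max²/a_max = (163/16)²/(13/4) = 26569/832
637/64 < 26569/832 → triangular
v_peak = √(637/64·13/4) = √(8281/256) = 91/16
t_a = (91/16)/(13/4) = 7/4; t_c = 0
T = 2·7/4 = 7/2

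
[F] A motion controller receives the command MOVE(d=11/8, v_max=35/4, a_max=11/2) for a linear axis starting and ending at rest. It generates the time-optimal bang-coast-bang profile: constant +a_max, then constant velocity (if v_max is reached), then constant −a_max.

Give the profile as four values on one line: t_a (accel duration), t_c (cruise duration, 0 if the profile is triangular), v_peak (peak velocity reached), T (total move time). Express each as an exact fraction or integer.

t_a=1/2 t_c=0 v_peak=11/4 T=1

vₘ²/aₘ = (35/4)²/(11/2) = 1225/88
11/8 < 1225/88 ⇒ no cruise
v_peak = √(11/8·11/2) = √(121/16) = 11/4
t_a = (11/4)/(11/2) = 1/2; t_c = 0
T = 2·1/2 = 1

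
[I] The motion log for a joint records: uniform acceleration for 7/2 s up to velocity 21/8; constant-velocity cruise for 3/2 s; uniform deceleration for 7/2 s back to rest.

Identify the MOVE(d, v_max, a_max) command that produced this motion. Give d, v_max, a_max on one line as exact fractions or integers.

a_max = (21/8)/(7/2) = 3/4
d_a = ½·21/8·7/2 = 147/32; d_c = 21/8·3/2 = 63/16
d = 2·147/32 + 63/16 = 105/8
t_c = 3/2 > 0 so v_max = 21/8

d=105/8 v_max=21/8 a_max=3/4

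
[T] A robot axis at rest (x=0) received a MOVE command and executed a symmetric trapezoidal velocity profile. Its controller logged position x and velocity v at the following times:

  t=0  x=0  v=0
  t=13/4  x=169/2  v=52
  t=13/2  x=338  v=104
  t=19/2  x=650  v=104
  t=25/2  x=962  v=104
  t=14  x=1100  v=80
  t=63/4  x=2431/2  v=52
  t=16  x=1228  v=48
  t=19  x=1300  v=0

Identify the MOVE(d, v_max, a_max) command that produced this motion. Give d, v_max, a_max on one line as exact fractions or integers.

d=1300 v_max=104 a_max=16

final state: t=19, x=1300, v=0 → d = 1300
a_max = (52−0)/(13/4−0) = 16
max v = 104 over t∈[13/2,25/2] → v_max = 104
check: 104·(13/2+6) = 1300 ✓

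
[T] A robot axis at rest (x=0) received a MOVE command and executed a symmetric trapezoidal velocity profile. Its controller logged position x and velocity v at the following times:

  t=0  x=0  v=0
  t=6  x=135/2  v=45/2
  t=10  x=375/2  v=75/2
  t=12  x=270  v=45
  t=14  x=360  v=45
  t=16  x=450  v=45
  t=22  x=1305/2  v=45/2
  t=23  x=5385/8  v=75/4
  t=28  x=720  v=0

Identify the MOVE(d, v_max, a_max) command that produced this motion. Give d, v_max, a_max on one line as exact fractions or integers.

final state: t=28, x=720, v=0 → d = 720
a_max = (45/2−0)/(6−0) = 15/4
max v = 45 over t∈[12,16] → v_max = 45
check: 45·(12+4) = 720 ✓

d=720 v_max=45 a_max=15/4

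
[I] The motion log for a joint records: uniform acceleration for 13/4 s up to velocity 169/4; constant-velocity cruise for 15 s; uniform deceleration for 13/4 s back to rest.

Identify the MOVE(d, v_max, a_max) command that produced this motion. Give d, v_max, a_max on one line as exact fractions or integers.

d=12337/16 v_max=169/4 a_max=13

a_max = (169/4)/(13/4) = 13
d_a = ½·169/4·13/4 = 2197/32; d_c = 169/4·15 = 2535/4
d = 2·2197/32 + 2535/4 = 12337/16
t_c = 15 > 0 → v_max = v_peak = 169/4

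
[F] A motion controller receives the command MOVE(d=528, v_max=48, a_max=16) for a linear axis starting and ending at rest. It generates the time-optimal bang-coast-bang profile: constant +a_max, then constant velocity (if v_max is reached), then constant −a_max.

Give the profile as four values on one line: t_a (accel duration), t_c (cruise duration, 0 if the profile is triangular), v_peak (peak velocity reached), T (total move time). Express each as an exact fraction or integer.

vₘ²/aₘ = 48²/16 = 144
528 ≥ 144 so v_max reached
t_a = 48/16 = 3; v_peak = 48
d_cruise = 528 − 144 = 384; t_c = 384/48 = 8
T = 2·3 + 8 = 14

t_a=3 t_c=8 v_peak=48 T=14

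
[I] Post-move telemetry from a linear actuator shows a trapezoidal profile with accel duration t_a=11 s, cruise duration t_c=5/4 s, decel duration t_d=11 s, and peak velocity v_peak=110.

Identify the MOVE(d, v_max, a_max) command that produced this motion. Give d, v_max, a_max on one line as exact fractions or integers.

d=2695/2 v_max=110 a_max=10

a_max = 110/11 = 10
d_a = ½·110·11 = 605; d_c = 110·5/4 = 275/2
d = 2·605 + 275/2 = 2695/2
t_c = 5/4 > 0 → v_max = v_peak = 110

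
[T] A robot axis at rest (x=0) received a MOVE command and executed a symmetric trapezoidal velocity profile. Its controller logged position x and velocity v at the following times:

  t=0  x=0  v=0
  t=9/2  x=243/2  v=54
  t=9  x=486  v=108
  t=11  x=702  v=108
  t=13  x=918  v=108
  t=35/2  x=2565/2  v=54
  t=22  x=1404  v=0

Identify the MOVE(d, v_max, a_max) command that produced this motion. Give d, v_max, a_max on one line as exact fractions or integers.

d=1404 v_max=108 a_max=12

final state: t=22, x=1404, v=0 → d = 1404
a_max = (54−0)/(9/2−0) = 12
max v = 108 over t∈[9,13] → v_max = 108
check: 108·(9+4) = 1404 ✓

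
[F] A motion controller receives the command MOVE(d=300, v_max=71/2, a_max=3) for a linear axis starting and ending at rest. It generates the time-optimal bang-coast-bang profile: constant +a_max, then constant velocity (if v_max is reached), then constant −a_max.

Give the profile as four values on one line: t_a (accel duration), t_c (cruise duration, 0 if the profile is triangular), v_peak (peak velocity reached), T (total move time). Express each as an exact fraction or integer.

t_a=10 t_c=0 v_peak=30 T=20

(v_max)²/a_max = (71/2)²/3 = 5041/12
300 < 5041/12 → triangular
v_peak = √(300·3) = √900 = 30
t_a = 30/3 = 10; t_c = 0
T = 2·10 = 20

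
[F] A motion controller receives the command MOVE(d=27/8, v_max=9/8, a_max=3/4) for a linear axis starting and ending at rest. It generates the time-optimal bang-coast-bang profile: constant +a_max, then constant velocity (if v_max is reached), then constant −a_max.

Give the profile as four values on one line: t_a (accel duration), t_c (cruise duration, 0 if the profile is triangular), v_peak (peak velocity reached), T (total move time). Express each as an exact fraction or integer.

t_a=3/2 t_c=3/2 v_peak=9/8 T=9/2

vₘ²/aₘ = (9/8)²/(3/4) = 27/16
27/8 ≥ 27/16 → trapezoidal
t_a = (9/8)/(3/4) = 3/2; v_peak = 9/8
d_cruise = 27/8 − 27/16 = 27/16; t_c = (27/16)/(9/8) = 3/2
T = 2·3/2 + 3/2 = 9/2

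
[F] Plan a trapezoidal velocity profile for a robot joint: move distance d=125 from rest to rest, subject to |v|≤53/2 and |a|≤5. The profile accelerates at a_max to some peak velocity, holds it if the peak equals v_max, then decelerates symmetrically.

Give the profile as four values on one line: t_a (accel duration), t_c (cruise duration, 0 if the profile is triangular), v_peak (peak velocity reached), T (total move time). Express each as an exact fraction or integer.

t_a=5 t_c=0 v_peak=25 T=10

(v_max)²/a_max = (53/2)²/5 = 2809/20
125 < 2809/20 so t_c = 0
v_peak = √(125·5) = √625 = 25
t_a = 25/5 = 5; t_c = 0
T = 2·5 = 10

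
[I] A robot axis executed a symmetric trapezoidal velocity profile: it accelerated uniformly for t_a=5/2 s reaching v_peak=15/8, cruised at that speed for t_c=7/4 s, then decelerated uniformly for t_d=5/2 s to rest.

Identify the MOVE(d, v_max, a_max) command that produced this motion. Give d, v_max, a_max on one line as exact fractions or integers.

d=255/32 v_max=15/8 a_max=3/4

a_max = (15/8)/(5/2) = 3/4
d_a = ½·15/8·5/2 = 75/32; d_c = 15/8·7/4 = 105/32
d = 2·75/32 + 105/32 = 255/32
t_c = 7/4 > 0 → v_max = v_peak = 15/8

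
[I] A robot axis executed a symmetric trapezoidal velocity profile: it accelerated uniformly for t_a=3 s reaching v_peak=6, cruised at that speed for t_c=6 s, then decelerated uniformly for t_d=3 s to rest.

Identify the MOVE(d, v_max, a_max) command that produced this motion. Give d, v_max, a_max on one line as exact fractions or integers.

d=54 v_max=6 a_max=2

a_max = 6/3 = 2
d_a = ½·6·3 = 9; d_c = 6·6 = 36
d = 2·9 + 36 = 54
t_c = 6 > 0 → v_max = v_peak = 6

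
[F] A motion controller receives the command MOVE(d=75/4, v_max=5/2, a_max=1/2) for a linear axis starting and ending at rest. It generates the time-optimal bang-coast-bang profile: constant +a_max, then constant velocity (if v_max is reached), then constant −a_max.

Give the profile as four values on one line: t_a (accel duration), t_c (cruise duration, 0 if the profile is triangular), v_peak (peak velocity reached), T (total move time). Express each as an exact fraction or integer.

t_a=5 t_c=5/2 v_peak=5/2 T=25/2

(v_max)²/a_max = (5/2)²/(1/2) = 25/2
75/4 ≥ 25/2 so v_max reached
t_a = (5/2)/(1/2) = 5; v_peak = 5/2
d_cruise = 75/4 − 25/2 = 25/4; t_c = (25/4)/(5/2) = 5/2
T = 2·5 + 5/2 = 25/2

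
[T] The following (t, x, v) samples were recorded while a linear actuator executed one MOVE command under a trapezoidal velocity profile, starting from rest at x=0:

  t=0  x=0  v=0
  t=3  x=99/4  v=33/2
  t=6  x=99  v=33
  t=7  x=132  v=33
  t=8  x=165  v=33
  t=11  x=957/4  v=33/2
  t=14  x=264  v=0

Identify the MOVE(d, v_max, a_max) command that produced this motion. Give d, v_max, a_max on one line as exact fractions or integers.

final state: t=14, x=264, v=0 → d = 264
a_max = (33/2−0)/(3−0) = 11/2
max v = 33 over t∈[6,8] → v_max = 33
check: 33·(6+2) = 264 ✓

d=264 v_max=33 a_max=11/2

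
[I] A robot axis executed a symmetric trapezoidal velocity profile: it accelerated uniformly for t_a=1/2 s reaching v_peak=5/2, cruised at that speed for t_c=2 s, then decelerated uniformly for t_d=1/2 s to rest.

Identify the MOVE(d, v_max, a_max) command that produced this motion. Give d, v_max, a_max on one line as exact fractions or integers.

d=25/4 v_max=5/2 a_max=5

a_max = (5/2)/(1/2) = 5
d_a = ½·5/2·1/2 = 5/8; d_c = 5/2·2 = 5
d = 2·5/8 + 5 = 25/4
t_c = 2 > 0 ⇒ limit active, v_max = 5/2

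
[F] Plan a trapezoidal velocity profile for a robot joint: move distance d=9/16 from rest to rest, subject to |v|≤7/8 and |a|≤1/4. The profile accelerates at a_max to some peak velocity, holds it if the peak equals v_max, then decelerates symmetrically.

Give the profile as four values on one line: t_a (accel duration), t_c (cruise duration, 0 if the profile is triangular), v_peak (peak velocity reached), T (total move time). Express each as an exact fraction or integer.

t_a=3/2 t_c=0 v_peak=3/8 T=3

vₘ²/aₘ = (7/8)²/(1/4) = 49/16
9/16 < 49/16 so t_c = 0
v_peak = √(9/16·1/4) = √(9/64) = 3/8
t_a = (3/8)/(1/4) = 3/2; t_c = 0
T = 2·3/2 = 3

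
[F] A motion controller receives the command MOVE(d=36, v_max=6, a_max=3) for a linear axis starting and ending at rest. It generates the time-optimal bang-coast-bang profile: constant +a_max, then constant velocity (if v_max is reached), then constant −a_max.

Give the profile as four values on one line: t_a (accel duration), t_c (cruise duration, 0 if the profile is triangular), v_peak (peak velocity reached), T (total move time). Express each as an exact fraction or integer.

(v_max)²/a_max = 6²/3 = 12
36 ≥ 12 ⇒ cruise phase
t_a = 6/3 = 2; v_peak = 6
d_cruise = 36 − 12 = 24; t_c = 24/6 = 4
T = 2·2 + 4 = 8

t_a=2 t_c=4 v_peak=6 T=8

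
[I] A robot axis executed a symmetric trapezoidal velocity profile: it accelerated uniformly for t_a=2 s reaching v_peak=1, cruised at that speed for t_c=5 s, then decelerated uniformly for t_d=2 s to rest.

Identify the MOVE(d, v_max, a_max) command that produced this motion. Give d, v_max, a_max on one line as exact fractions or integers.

d=7 v_max=1 a_max=1/2

a_max = 1/2
d_a = ½·1·2 = 1; d_c = 1·5 = 5
d = 2·1 + 5 = 7
t_c = 5 > 0 so v_max = 1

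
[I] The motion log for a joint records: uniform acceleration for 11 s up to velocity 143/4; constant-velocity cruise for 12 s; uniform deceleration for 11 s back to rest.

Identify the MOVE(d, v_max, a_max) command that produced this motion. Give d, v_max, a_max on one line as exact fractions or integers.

a_max = (143/4)/11 = 13/4
d_a = ½·143/4·11 = 1573/8; d_c = 143/4·12 = 429
d = 2·1573/8 + 429 = 3289/4
t_c = 12 > 0 → v_max = v_peak = 143/4

d=3289/4 v_max=143/4 a_max=13/4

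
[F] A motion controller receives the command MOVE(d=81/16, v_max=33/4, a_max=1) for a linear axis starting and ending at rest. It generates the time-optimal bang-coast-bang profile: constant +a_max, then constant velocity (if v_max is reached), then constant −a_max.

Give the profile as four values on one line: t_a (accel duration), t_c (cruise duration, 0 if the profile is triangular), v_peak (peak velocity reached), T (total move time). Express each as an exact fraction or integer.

vₘ²/aₘ = (33/4)²/1 = 1089/16
81/16 < 1089/16 ⇒ no cruise
v_peak = √(81/16·1) = √(81/16) = 9/4
t_a = (9/4)/1 = 9/4; t_c = 0
T = 2·9/4 = 9/2

t_a=9/4 t_c=0 v_peak=9/4 T=9/2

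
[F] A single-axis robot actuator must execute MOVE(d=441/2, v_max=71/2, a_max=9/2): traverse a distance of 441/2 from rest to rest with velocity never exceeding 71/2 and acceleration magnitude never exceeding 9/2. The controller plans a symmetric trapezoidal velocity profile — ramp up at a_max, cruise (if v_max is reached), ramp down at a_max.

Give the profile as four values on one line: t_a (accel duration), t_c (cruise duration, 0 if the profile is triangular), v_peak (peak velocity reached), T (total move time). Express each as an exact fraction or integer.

v_max²/a_max = (71/2)²/(9/2) = 5041/18
441/2 < 5041/18 ⇒ no cruise
v_peak = √(441/2·9/2) = √(3969/4) = 63/2
t_a = (63/2)/(9/2) = 7; t_c = 0
T = 2·7 = 14

t_a=7 t_c=0 v_peak=63/2 T=14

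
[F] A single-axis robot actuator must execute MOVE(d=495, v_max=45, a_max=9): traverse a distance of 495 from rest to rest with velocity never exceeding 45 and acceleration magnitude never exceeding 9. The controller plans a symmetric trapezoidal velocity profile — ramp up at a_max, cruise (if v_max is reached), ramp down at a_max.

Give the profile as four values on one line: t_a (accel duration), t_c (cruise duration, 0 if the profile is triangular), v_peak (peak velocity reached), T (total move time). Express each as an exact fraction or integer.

t_a=5 t_c=6 v_peak=45 T=16

(v_max)²/a_max = 45²/9 = 225
495 ≥ 225 ⇒ cruise phase
t_a = 45/9 = 5; v_peak = 45
d_cruise = 495 − 225 = 270; t_c = 270/45 = 6
T = 2·5 + 6 = 16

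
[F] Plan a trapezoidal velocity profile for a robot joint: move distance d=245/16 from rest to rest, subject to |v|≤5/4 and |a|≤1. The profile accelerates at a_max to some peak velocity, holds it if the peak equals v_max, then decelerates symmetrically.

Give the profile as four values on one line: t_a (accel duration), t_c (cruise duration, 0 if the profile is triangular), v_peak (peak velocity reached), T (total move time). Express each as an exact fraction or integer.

(v_max)²/a_max = (5/4)²/1 = 25/16
245/16 ≥ 25/16 ⇒ cruise phase
t_a = (5/4)/1 = 5/4; v_peak = 5/4
d_cruise = 245/16 − 25/16 = 55/4; t_c = (55/4)/(5/4) = 11
T = 2·5/4 + 11 = 27/2

t_a=5/4 t_c=11 v_peak=5/4 T=27/2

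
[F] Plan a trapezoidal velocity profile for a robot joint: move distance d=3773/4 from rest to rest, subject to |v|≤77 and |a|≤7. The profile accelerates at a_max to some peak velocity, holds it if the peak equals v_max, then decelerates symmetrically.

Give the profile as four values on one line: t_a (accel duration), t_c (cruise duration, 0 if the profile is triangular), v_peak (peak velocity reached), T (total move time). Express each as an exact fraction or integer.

v_max²/a_max = 77²/7 = 847
3773/4 ≥ 847 so v_max reached
t_a = 77/7 = 11; v_peak = 77
d_cruise = 3773/4 − 847 = 385/4; t_c = (385/4)/77 = 5/4
T = 2·11 + 5/4 = 93/4

t_a=11 t_c=5/4 v_peak=77 T=93/4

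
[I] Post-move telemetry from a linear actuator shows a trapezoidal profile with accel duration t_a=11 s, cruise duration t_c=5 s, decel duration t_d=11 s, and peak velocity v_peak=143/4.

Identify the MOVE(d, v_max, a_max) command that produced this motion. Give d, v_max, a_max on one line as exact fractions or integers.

a_max = (143/4)/11 = 13/4
d_a = ½·143/4·11 = 1573/8; d_c = 143/4·5 = 715/4
d = 2·1573/8 + 715/4 = 572
t_c = 5 > 0 → v_max = v_peak = 143/4

d=572 v_max=143/4 a_max=13/4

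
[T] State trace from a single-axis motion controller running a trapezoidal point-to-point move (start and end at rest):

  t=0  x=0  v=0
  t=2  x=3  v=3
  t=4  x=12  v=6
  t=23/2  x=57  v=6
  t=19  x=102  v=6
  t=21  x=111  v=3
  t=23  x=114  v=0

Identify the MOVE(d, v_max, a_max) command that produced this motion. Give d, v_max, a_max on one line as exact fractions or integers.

d=114 v_max=6 a_max=3/2

final state: t=23, x=114, v=0 → d = 114
a_max = (3−0)/(2−0) = 3/2
max v = 6 over t∈[4,19] → v_max = 6
check: 6·(4+15) = 114 ✓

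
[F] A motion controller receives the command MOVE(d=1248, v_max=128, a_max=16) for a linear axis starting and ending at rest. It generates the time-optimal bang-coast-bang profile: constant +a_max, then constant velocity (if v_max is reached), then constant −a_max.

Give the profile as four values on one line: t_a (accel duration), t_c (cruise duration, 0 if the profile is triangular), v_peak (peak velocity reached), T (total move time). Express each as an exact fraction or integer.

vₘ²/aₘ = 128²/16 = 1024
1248 ≥ 1024 so v_max reached
t_a = 128/16 = 8; v_peak = 128
d_cruise = 1248 − 1024 = 224; t_c = 224/128 = 7/4
T = 2·8 + 7/4 = 71/4

t_a=8 t_c=7/4 v_peak=128 T=71/4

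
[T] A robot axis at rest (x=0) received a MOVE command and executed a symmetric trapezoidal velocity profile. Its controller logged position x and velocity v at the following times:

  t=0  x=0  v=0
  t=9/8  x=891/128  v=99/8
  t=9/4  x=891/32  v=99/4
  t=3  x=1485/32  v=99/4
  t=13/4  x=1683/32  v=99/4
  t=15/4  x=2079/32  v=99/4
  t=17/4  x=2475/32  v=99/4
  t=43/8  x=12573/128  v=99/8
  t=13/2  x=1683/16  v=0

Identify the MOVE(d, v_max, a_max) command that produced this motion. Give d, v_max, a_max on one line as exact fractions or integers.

d=1683/16 v_max=99/4 a_max=11

final state: t=13/2, x=1683/16, v=0 → d = 1683/16
a_max = (99/8−0)/(9/8−0) = 11
max v = 99/4 over t∈[9/4,17/4] → v_max = 99/4
check: 99/4·(9/4+2) = 1683/16 ✓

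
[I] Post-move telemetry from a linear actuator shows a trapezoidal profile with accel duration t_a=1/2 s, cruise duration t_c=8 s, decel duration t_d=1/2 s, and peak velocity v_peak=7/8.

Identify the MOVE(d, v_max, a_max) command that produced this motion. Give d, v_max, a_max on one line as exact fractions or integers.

d=119/16 v_max=7/8 a_max=7/4

a_max = (7/8)/(1/2) = 7/4
d_a = ½·7/8·1/2 = 7/32; d_c = 7/8·8 = 7
d = 2·7/32 + 7 = 119/16
t_c = 8 > 0 ⇒ limit active, v_max = 7/8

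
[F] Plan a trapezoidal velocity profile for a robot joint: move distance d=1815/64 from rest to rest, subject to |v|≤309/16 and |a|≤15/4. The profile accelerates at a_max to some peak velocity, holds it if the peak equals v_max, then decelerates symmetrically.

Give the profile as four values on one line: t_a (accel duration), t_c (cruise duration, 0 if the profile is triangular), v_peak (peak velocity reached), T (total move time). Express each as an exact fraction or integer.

vₘ²/aₘ = (309/16)²/(15/4) = 31827/320
1815/64 < 31827/320 ⇒ no cruise
v_peak = √(1815/64·15/4) = √(27225/256) = 165/16
t_a = (165/16)/(15/4) = 11/4; t_c = 0
T = 2·11/4 = 11/2

t_a=11/4 t_c=0 v_peak=165/16 T=11/2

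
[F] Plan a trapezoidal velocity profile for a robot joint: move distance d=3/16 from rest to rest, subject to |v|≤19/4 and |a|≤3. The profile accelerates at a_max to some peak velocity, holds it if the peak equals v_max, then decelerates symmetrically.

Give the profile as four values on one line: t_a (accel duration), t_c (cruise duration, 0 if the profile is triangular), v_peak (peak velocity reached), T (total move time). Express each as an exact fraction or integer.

v_max²/a_max = (19/4)²/3 = 361/48
3/16 < 361/48 → triangular
v_peak = √(3/16·3) = √(9/16) = 3/4
t_a = (3/4)/3 = 1/4; t_c = 0
T = 2·1/4 = 1/2

t_a=1/4 t_c=0 v_peak=3/4 T=1/2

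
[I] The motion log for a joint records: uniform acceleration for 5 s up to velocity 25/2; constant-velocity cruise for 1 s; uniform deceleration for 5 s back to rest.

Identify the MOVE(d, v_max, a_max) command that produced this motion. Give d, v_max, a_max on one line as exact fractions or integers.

d=75 v_max=25/2 a_max=5/2

a_max = (25/2)/5 = 5/2
d_a = ½·25/2·5 = 125/4; d_c = 25/2·1 = 25/2
d = 2·125/4 + 25/2 = 75
t_c = 1 > 0 ⇒ limit active, v_max = 25/2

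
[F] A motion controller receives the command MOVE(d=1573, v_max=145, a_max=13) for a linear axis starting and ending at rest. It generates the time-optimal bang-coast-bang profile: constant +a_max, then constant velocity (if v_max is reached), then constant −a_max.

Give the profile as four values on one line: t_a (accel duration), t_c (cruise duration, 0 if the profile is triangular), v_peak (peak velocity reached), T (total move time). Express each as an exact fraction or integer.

v_max²/a_max = 145²/13 = 21025/13
1573 < 21025/13 → triangular
v_peak = √(1573·13) = √20449 = 143
t_a = 143/13 = 11; t_c = 0
T = 2·11 = 22

t_a=11 t_c=0 v_peak=143 T=22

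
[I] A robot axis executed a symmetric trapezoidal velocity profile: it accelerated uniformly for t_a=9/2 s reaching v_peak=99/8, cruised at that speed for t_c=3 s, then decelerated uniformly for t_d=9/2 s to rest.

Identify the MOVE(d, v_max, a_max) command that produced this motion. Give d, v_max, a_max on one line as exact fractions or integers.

a_max = (99/8)/(9/2) = 11/4
d_a = ½·99/8·9/2 = 891/32; d_c = 99/8·3 = 297/8
d = 2·891/32 + 297/8 = 1485/16
t_c = 3 > 0 so v_max = 99/8

d=1485/16 v_max=99/8 a_max=11/4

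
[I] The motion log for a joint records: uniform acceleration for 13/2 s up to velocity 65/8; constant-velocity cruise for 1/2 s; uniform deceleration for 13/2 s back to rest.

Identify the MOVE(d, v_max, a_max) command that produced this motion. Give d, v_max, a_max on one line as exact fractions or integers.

d=455/8 v_max=65/8 a_max=5/4

a_max = (65/8)/(13/2) = 5/4
d_a = ½·65/8·13/2 = 845/32; d_c = 65/8·1/2 = 65/16
d = 2·845/32 + 65/16 = 455/8
t_c = 1/2 > 0 → v_max = v_peak = 65/8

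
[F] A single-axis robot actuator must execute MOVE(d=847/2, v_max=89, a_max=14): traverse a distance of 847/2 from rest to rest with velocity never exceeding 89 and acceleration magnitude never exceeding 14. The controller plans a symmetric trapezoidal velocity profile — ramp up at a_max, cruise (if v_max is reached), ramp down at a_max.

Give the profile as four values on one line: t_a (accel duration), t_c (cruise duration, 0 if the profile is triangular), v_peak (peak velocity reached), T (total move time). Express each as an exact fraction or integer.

v_max²/a_max = 89²/14 = 7921/14
847/2 < 7921/14 → triangular
v_peak = √(847/2·14) = √5929 = 77
t_a = 77/14 = 11/2; t_c = 0
T = 2·11/2 = 11

t_a=11/2 t_c=0 v_peak=77 T=11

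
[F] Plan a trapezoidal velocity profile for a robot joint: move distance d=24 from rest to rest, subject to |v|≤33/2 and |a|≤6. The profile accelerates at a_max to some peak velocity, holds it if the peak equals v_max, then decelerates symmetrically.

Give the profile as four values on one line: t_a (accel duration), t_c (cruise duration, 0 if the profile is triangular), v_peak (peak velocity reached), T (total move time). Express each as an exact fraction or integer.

t_a=2 t_c=0 v_peak=12 T=4

vₘ²/aₘ = (33/2)²/6 = 363/8
24 < 363/8 so t_c = 0
v_peak = √(24·6) = √144 = 12
t_a = 12/6 = 2; t_c = 0
T = 2·2 = 4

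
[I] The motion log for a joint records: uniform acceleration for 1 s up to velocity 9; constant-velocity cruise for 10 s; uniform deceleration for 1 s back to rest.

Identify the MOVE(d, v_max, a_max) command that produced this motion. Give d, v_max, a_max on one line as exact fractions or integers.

a_max = 9/1 = 9
d_a = ½·9·1 = 9/2; d_c = 9·10 = 90
d = 2·9/2 + 90 = 99
t_c = 10 > 0 → v_max = v_peak = 9

d=99 v_max=9 a_max=9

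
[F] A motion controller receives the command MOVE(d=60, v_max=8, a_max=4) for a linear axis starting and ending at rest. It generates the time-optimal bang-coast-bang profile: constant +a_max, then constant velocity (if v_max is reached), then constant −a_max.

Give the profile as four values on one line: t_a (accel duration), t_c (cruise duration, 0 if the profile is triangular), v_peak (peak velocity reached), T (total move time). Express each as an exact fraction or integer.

(v_max)²/a_max = 8²/4 = 16
60 ≥ 16 → trapezoidal
t_a = 8/4 = 2; v_peak = 8
d_cruise = 60 − 16 = 44; t_c = 44/8 = 11/2
T = 2·2 + 11/2 = 19/2

t_a=2 t_c=11/2 v_peak=8 T=19/2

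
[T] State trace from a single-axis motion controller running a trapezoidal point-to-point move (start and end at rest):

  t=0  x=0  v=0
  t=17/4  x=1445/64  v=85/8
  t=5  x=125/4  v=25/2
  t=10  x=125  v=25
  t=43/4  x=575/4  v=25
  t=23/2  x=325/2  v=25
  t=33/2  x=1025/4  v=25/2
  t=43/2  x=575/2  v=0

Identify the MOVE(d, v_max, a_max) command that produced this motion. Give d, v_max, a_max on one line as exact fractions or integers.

final state: t=43/2, x=575/2, v=0 → d = 575/2
a_max = (85/8−0)/(17/4−0) = 5/2
max v = 25 over t∈[10,23/2] → v_max = 25
check: 25·(10+3/2) = 575/2 ✓

d=575/2 v_max=25 a_max=5/2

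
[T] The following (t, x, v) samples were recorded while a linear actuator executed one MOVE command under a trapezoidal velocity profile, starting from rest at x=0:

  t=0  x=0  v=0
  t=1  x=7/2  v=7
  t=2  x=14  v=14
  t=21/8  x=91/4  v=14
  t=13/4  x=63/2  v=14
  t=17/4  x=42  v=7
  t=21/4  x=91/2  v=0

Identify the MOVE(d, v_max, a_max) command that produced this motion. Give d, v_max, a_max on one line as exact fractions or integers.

final state: t=21/4, x=91/2, v=0 → d = 91/2
a_max = (7−0)/(1−0) = 7
max v = 14 over t∈[2,13/4] → v_max = 14
check: 14·(2+5/4) = 91/2 ✓

d=91/2 v_max=14 a_max=7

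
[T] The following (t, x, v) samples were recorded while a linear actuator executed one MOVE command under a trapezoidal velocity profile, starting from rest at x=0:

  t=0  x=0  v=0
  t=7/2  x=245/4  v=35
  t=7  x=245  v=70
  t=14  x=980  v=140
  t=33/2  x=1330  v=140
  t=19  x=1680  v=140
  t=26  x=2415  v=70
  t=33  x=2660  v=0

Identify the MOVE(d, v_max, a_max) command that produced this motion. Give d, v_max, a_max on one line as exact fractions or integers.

d=2660 v_max=140 a_max=10

final state: t=33, x=2660, v=0 → d = 2660
a_max = (35−0)/(7/2−0) = 10
max v = 140 over t∈[14,19] → v_max = 140
check: 140·(14+5) = 2660 ✓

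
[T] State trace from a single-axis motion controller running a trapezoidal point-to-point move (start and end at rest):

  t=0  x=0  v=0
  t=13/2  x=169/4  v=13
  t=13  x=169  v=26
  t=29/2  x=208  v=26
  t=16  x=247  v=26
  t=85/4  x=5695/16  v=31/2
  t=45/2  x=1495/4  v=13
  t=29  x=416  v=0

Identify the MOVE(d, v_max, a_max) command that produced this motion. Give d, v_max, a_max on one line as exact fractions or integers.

final state: t=29, x=416, v=0 → d = 416
a_max = (13−0)/(13/2−0) = 2
max v = 26 over t∈[13,16] → v_max = 26
check: 26·(13+3) = 416 ✓

d=416 v_max=26 a_max=2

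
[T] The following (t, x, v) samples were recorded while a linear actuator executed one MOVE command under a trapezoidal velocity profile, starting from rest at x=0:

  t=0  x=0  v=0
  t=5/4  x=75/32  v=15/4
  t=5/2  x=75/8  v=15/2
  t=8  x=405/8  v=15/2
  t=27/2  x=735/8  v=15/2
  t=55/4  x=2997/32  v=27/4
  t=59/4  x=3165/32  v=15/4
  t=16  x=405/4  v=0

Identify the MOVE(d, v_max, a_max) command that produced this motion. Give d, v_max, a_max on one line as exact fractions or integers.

d=405/4 v_max=15/2 a_max=3

final state: t=16, x=405/4, v=0 → d = 405/4
a_max = (15/4−0)/(5/4−0) = 3
max v = 15/2 over t∈[5/2,27/2] → v_max = 15/2
check: 15/2·(5/2+11) = 405/4 ✓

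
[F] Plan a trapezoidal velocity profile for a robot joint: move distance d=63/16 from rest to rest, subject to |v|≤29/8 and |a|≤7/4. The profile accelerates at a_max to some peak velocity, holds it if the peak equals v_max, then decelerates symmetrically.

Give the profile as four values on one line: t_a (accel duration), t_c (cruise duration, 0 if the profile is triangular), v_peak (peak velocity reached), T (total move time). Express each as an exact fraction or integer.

t_a=3/2 t_c=0 v_peak=21/8 T=3

v_max²/a_max = (29/8)²/(7/4) = 841/112
63/16 < 841/112 → triangular
v_peak = √(63/16·7/4) = √(441/64) = 21/8
t_a = (21/8)/(7/4) = 3/2; t_c = 0
T = 2·3/2 = 3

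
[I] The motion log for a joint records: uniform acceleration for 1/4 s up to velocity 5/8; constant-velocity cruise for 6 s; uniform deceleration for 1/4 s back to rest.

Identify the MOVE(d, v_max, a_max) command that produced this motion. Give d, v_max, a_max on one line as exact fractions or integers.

a_max = (5/8)/(1/4) = 5/2
d_a = ½·5/8·1/4 = 5/64; d_c = 5/8·6 = 15/4
d = 2·5/64 + 15/4 = 125/32
t_c = 6 > 0 ⇒ limit active, v_max = 5/8

d=125/32 v_max=5/8 a_max=5/2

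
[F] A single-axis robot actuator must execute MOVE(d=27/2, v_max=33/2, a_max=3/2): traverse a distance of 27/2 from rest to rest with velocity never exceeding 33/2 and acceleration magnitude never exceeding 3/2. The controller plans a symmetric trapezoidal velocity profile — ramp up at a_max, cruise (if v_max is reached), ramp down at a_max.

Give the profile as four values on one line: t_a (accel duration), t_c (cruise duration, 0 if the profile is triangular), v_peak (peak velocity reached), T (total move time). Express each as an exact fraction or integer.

t_a=3 t_c=0 v_peak=9/2 T=6

v_max²/a_max = (33/2)²/(3/2) = 363/2
27/2 < 363/2 ⇒ no cruise
v_peak = √(27/2·3/2) = √(81/4) = 9/2
t_a = (9/2)/(3/2) = 3; t_c = 0
T = 2·3 = 6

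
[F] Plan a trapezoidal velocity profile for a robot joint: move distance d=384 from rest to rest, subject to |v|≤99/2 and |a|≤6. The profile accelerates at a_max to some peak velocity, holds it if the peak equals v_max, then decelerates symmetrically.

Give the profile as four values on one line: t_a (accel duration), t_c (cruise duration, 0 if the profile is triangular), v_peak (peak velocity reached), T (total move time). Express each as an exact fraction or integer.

vₘ²/aₘ = (99/2)²/6 = 3267/8
384 < 3267/8 ⇒ no cruise
v_peak = √(384·6) = √2304 = 48
t_a = 48/6 = 8; t_c = 0
T = 2·8 = 16

t_a=8 t_c=0 v_peak=48 T=16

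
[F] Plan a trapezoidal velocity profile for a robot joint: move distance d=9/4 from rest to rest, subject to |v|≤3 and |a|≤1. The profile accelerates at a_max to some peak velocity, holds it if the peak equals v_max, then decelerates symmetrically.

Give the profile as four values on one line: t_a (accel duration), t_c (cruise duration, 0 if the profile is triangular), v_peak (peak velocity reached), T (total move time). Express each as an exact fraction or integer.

t_a=3/2 t_c=0 v_peak=3/2 T=3

v_max²/a_max = 3²/1 = 9
9/4 < 9 ⇒ no cruise
v_peak = √(9/4·1) = √(9/4) = 3/2
t_a = (3/2)/1 = 3/2; t_c = 0
T = 2·3/2 = 3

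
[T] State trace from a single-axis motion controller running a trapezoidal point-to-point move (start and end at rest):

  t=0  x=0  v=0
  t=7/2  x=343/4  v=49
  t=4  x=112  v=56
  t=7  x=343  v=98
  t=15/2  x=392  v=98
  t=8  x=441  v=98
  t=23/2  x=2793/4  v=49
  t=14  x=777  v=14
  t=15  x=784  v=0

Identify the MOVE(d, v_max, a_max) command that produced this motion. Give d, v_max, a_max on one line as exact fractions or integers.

d=784 v_max=98 a_max=14

final state: t=15, x=784, v=0 → d = 784
a_max = (49−0)/(7/2−0) = 14
max v = 98 over t∈[7,8] → v_max = 98
check: 98·(7+1) = 784 ✓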